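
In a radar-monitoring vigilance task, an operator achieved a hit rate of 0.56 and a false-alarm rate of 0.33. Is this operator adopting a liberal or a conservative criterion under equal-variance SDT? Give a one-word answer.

z(H) = 0.151, z(FA) = -0.440
c = −½·(z(H) + z(FA)) = 0.1445
c > 0 → conservative criterion (biased toward responding “no”).

conservative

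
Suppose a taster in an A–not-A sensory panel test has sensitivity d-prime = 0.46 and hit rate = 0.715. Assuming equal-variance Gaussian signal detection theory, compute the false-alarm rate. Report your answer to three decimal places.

false-alarm rate = 0.543

z(hit rate) = z(0.715) = 0.5681
z(FA) = z(H) − d' = 0.5681 − 0.46 = 0.1081
false-alarm rate = Φ(0.1081) = 0.5430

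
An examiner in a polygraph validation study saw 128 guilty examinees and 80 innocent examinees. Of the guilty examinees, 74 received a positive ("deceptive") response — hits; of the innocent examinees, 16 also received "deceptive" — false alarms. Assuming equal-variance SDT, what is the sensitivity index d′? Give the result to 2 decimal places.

H = 74/128 = 0.5781
FA = 16/80 = 0.2000
z(0.5781) = 0.197, z(0.2000) = -0.842
d' = z(H) − z(FA) = 0.197 − (-0.842) = 1.039

d′ = 1.04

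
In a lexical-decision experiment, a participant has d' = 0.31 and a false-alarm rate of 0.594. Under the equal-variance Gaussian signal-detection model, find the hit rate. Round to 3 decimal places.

hit rate = 0.708

z(false-alarm rate) = z(0.594) = 0.2378
z(H) = z(FA) + d' = 0.2378 + 0.31 = 0.5478
hit rate = Φ(0.5478) = 0.7081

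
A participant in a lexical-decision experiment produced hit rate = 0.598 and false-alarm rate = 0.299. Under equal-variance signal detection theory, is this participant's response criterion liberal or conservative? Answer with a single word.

conservative

z(H) = 0.248, z(FA) = -0.527
c = −½·(z(H) + z(FA)) = 0.1395
c > 0 → conservative criterion (biased toward responding “no”).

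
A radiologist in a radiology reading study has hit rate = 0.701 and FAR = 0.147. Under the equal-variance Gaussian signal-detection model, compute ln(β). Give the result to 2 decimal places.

ln β = 0.41

z(0.701) = 0.527, z(0.147) = -1.049
ln β = −½·[z(H)² − z(FA)²] = −0.5 × (0.278 − 1.100) = 0.411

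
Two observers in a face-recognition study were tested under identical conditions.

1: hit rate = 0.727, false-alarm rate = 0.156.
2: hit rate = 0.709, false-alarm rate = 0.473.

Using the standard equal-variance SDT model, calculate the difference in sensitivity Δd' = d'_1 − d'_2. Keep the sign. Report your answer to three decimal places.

1: z(0.727) = 0.6038, z(0.156) = -1.0110, d' = 1.6148
2: z(0.709) = 0.5505, z(0.473) = -0.0677, d' = 0.6182
Δd' = d'_1 − d'_2 = 1.6148 − 0.6182 = 0.9966
1 has the higher sensitivity.

Δd' = 0.997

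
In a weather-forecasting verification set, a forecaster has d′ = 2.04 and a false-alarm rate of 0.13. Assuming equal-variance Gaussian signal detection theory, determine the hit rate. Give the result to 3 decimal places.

hit rate = 0.820

z(false-alarm rate) = z(0.13) = -1.1264
z(H) = z(FA) + d' = -1.1264 + 2.04 = 0.9136
hit rate = Φ(0.9136) = 0.8195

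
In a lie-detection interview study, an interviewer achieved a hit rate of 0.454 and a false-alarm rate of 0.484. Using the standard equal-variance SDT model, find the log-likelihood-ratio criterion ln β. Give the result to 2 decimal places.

ln β = -0.01

z(H) = -0.116
z(FA) = -0.040
ln β = −½·[z(H)² − z(FA)²] = −0.5 × (0.013 − 0.002) = -0.0055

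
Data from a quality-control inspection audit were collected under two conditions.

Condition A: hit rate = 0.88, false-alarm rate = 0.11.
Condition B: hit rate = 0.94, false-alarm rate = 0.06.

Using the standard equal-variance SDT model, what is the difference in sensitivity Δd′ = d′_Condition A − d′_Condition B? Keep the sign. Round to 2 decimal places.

Δd′ = -0.71

Condition A: z(0.88) = 1.175, z(0.11) = -1.227, d' = 2.402
Condition B: z(0.94) = 1.555, z(0.06) = -1.555, d' = 3.110
Δd' = d'_Condition A − d'_Condition B = 2.402 − 3.110 = -0.708
Condition B has the higher sensitivity.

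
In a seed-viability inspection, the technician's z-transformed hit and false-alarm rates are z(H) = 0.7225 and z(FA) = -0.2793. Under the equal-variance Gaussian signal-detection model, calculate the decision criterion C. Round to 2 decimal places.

c = −½·[z(H) + z(FA)] = −½·(0.7225 + (-0.2793)) = -0.2216
c < 0: the technician has a liberal response bias.

C = -0.22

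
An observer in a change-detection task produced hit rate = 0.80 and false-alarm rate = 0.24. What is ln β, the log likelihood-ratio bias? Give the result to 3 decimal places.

ln β = -0.105

z(0.80) = 0.8416, z(0.24) = -0.7063
ln β = −½·[z(H)² − z(FA)²] = −0.5 × (0.7083 − 0.4989) = -0.1047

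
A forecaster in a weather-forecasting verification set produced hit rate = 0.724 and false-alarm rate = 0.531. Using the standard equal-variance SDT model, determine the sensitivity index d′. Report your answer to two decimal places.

z(H) = 0.5948
z(FA) = 0.0778
d' = z(H) − z(FA) = 0.5948 − 0.0778 = 0.5170

d′ = 0.52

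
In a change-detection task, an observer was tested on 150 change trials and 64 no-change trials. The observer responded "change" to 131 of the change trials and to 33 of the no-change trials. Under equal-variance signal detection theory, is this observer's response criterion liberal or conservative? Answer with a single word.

liberal

z(H) = 1.142, z(FA) = 0.039
c = −½·(z(H) + z(FA)) = -0.5905
c < 0 → liberal criterion (biased toward responding “yes”).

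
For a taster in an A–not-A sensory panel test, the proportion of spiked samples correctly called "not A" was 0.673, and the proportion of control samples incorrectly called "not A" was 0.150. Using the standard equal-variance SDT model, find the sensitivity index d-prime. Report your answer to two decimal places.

Φ⁻¹(H) = Φ⁻¹(0.673) = 0.4482
Φ⁻¹(FA) = Φ⁻¹(0.150) = -1.0364
d' = z(H) − z(FA) = 0.4482 − (-1.0364) = 1.4846

d-prime = 1.48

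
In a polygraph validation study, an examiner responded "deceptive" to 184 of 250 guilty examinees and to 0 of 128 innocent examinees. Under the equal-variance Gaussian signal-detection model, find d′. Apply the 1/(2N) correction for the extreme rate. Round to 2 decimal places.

The false-alarm rate is 0/128 = 0, so apply the 1/(2N) correction: FA → 1/(2·128) = 0.00391.
z(H) = z(0.73600) = 0.631
z(FA) = z(0.00391) = -2.660
d' = 0.631 − (-2.660) = 3.291

d′ = 3.29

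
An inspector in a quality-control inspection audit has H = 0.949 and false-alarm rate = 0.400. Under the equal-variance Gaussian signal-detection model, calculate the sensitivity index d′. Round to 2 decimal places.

d′ = 1.89

z(H) = z(0.949) = 1.6352
z(FA) = z(0.400) = -0.2533
d' = z(H) − z(FA) = 1.6352 − (-0.2533) = 1.8885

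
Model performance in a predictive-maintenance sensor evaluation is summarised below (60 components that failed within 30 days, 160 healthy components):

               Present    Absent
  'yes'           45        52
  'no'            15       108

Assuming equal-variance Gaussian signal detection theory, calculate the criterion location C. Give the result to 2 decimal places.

H = 45/60 = 0.7500
FA = 52/160 = 0.3250
z(H) = z(0.7500) = 0.6745
z(FA) = z(0.3250) = -0.4538
c = −½·[z(H) + z(FA)] = −0.5 × (0.6745 + (-0.4538)) = -0.11035

C = -0.11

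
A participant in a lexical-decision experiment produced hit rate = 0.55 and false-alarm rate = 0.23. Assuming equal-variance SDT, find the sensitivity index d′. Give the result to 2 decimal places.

d′ = 0.86

z(H) = 0.1257
z(FA) = -0.7388
d' = z(H) − z(FA) = 0.1257 − (-0.7388) = 0.8645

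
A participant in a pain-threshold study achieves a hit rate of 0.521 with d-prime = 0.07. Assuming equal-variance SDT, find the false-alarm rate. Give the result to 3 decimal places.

false-alarm rate = 0.493

z(hit rate) = z(0.521) = 0.0527
z(FA) = z(H) − d' = 0.0527 − 0.07 = -0.0173
false-alarm rate = Φ(-0.0173) = 0.4931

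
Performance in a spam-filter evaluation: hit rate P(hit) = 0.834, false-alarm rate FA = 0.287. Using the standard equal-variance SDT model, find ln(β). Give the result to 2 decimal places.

z(0.834) = 0.970, z(0.287) = -0.562
ln β = −½·[z(H)² − z(FA)²] = −0.5 × (0.941 − 0.316) = -0.3125

ln β = -0.31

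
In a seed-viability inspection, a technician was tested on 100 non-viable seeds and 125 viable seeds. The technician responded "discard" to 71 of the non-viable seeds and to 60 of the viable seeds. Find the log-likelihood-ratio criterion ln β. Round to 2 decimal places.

H = 71/100 = 0.7100
FA = 60/125 = 0.4800
z(H) = 0.553
z(FA) = -0.050
ln β = −½·[z(H)² − z(FA)²] = −0.5 × (0.306 − 0.003) = -0.1515

ln β = -0.15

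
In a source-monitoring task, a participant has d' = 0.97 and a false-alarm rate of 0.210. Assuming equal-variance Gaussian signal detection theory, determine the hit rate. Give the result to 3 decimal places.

hit rate = 0.565

z(false-alarm rate) = z(0.210) = -0.8064
z(H) = z(FA) + d' = -0.8064 + 0.97 = 0.1636
hit rate = Φ(0.1636) = 0.5650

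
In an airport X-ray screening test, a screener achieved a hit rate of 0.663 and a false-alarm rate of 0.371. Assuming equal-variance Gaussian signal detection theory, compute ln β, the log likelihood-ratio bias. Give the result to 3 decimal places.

ln β = -0.034

z(H) = z(0.663) = 0.4207
z(FA) = z(0.371) = -0.3292
ln β = −½·[z(H)² − z(FA)²] = −0.5 × (0.1770 − 0.1084) = -0.0343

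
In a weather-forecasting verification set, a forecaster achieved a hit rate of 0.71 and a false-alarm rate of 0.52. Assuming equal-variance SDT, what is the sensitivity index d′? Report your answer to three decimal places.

d′ = 0.503

Φ⁻¹(H) = Φ⁻¹(0.71) = 0.5534
Φ⁻¹(FA) = Φ⁻¹(0.52) = 0.0502
d' = z(H) − z(FA) = 0.5534 − 0.0502 = 0.5032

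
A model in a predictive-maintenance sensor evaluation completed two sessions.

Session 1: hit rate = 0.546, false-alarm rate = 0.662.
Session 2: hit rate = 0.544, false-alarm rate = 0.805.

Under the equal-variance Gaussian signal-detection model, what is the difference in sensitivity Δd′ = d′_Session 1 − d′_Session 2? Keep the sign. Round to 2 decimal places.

Δd′ = 0.45

Session 1: z(0.546) = 0.116, z(0.662) = 0.418, d' = -0.302
Session 2: z(0.544) = 0.111, z(0.805) = 0.860, d' = -0.749
Δd' = d'_Session 1 − d'_Session 2 = -0.302 − (-0.749) = 0.447
Session 1 has the higher sensitivity.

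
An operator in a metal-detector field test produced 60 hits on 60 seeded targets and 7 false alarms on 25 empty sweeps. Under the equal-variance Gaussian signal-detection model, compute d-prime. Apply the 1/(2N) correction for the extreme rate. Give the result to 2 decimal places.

The hit rate is 60/60 = 1, so apply the 1/(2N) correction: H → 1 − 1/(2·60) = 0.99167.
z(H) = z(0.99167) = 2.394
z(FA) = z(0.28000) = -0.583
d' = 2.394 − (-0.583) = 2.977

d-prime = 2.98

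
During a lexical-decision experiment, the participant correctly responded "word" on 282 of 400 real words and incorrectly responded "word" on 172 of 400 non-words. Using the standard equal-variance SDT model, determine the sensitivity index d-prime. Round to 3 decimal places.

d-prime = 0.715

H = 282/400 = 0.7050
FA = 172/400 = 0.4300
z(0.7050) = 0.5388, z(0.4300) = -0.1764
d' = z(H) − z(FA) = 0.5388 − (-0.1764) = 0.7152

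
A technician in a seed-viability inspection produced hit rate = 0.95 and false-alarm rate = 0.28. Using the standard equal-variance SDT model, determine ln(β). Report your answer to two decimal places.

ln β = -1.18

Φ⁻¹(H) = 1.645
Φ⁻¹(FA) = -0.583
ln β = −½·[z(H)² − z(FA)²] = −0.5 × (2.706 − 0.340) = -1.183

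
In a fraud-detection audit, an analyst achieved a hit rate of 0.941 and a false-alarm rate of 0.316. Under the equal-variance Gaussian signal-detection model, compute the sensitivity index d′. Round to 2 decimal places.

d′ = 2.04

z(H) = z(0.941) = 1.563
z(FA) = z(0.316) = -0.479
d' = z(H) − z(FA) = 1.563 − (-0.479) = 2.042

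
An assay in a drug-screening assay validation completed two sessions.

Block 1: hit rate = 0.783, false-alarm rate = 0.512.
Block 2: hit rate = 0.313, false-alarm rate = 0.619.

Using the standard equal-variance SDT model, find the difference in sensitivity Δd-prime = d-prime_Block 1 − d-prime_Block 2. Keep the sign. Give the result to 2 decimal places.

Block 1: z(0.783) = 0.782, z(0.512) = 0.030, d' = 0.752
Block 2: z(0.313) = -0.487, z(0.619) = 0.303, d' = -0.790
Δd' = d'_Block 1 − d'_Block 2 = 0.752 − (-0.790) = 1.542
Block 1 has the higher sensitivity.

Δd-prime = 1.54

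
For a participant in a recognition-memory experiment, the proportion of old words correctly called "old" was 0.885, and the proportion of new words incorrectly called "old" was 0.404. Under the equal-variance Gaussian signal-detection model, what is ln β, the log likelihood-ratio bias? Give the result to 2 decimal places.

ln β = -0.69

Φ⁻¹(H) = Φ⁻¹(0.885) = 1.200
Φ⁻¹(FA) = Φ⁻¹(0.404) = -0.243
ln β = −½·[z(H)² − z(FA)²] = −0.5 × (1.440 − 0.059) = -0.6905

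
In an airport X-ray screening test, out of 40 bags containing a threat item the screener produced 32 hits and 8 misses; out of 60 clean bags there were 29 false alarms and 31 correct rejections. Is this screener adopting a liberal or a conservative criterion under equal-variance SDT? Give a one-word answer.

liberal

z(H) = 0.842, z(FA) = -0.042
c = −½·(z(H) + z(FA)) = -0.400
c < 0 → liberal criterion (biased toward responding “yes”).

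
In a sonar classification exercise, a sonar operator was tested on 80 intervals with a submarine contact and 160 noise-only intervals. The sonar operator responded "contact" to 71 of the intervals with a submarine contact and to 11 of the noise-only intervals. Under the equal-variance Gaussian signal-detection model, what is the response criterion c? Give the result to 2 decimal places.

H = 71/80 = 0.8875
FA = 11/160 = 0.0688
Φ⁻¹(H) = 1.2133
Φ⁻¹(FA) = -1.4848
c = −½·[z(H) + z(FA)] = −0.5 × (1.2133 + (-1.4848)) = 0.13575

c = 0.14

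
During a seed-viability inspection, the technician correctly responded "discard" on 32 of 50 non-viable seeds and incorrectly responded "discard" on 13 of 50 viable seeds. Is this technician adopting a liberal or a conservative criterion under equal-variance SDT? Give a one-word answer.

z(H) = 0.358, z(FA) = -0.643
c = −½·(z(H) + z(FA)) = 0.1425
c > 0 → conservative criterion (biased toward responding “no”).

conservative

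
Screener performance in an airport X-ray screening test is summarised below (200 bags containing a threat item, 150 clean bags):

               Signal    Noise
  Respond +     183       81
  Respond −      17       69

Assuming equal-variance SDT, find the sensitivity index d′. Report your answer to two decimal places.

d′ = 1.27

H = 183/200 = 0.9150
FA = 81/150 = 0.5400
z(H) = z(0.9150) = 1.372
z(FA) = z(0.5400) = 0.100
d' = z(H) − z(FA) = 1.372 − 0.100 = 1.272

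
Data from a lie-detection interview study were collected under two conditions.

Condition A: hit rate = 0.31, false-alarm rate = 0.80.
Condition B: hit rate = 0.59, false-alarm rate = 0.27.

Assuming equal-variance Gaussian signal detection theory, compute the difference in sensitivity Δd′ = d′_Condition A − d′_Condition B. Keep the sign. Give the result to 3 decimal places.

Condition A: z(0.31) = -0.4959, z(0.80) = 0.8416, d' = -1.3375
Condition B: z(0.59) = 0.2275, z(0.27) = -0.6128, d' = 0.8403
Δd' = d'_Condition A − d'_Condition B = -1.3375 − 0.8403 = -2.1778
Condition B has the higher sensitivity.

Δd′ = -2.178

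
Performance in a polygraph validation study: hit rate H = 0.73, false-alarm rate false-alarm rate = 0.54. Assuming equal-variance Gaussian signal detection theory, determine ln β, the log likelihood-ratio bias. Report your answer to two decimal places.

Φ⁻¹(0.73) = 0.613, Φ⁻¹(0.54) = 0.100
ln β = −½·[z(H)² − z(FA)²] = −0.5 × (0.376 − 0.010) = -0.183

ln β = -0.18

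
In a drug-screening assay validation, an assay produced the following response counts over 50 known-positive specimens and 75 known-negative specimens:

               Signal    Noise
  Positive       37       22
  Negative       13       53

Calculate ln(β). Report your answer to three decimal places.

H = 37/50 = 0.7400
FA = 22/75 = 0.2933
z(0.7400) = 0.6433, z(0.2933) = -0.5438
ln β = −½·[z(H)² − z(FA)²] = −0.5 × (0.4138 − 0.2957) = -0.05905

ln β = -0.059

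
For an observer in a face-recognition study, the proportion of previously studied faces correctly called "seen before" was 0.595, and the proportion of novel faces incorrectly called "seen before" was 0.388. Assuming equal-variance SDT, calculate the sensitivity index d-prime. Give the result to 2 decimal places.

z(H) = 0.2404
z(FA) = -0.2845
d' = z(H) − z(FA) = 0.2404 − (-0.2845) = 0.5249

d-prime = 0.52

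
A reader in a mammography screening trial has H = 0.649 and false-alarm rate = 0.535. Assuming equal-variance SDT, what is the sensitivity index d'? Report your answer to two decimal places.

d' = 0.29

Φ⁻¹(0.649) = 0.3826, Φ⁻¹(0.535) = 0.0878
d' = z(H) − z(FA) = 0.3826 − 0.0878 = 0.2948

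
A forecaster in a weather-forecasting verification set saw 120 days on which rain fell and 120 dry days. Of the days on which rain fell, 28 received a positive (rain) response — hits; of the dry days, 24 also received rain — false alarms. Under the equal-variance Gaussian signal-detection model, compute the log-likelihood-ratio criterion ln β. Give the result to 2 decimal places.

H = 28/120 = 0.2333
FA = 24/120 = 0.2000
z(H) = z(0.2333) = -0.728
z(FA) = z(0.2000) = -0.842
ln β = −½·[z(H)² − z(FA)²] = −0.5 × (0.530 − 0.709) = 0.0895

ln β = 0.09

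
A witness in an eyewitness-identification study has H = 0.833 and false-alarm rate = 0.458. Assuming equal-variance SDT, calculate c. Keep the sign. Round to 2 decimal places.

c = -0.43

z(H) = 0.9661
z(FA) = -0.1055
c = −½·[z(H) + z(FA)] = −0.5 × (0.9661 + (-0.1055)) = -0.4303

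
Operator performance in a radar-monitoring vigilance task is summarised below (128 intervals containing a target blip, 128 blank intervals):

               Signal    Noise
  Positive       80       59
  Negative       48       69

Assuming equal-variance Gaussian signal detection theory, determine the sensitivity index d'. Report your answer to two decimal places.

d' = 0.42

H = 80/128 = 0.6250
FA = 59/128 = 0.4609
z(H) = 0.319
z(FA) = -0.098
d' = z(H) − z(FA) = 0.319 − (-0.098) = 0.417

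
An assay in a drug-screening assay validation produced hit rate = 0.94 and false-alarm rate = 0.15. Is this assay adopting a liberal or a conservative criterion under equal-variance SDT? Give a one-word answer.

z(H) = 1.555, z(FA) = -1.036
c = −½·(z(H) + z(FA)) = -0.2595
c < 0 → liberal criterion (biased toward responding “yes”).

liberal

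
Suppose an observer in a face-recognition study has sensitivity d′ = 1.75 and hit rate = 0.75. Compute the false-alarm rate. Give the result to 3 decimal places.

false-alarm rate = 0.141

z(hit rate) = z(0.75) = 0.6745
z(FA) = z(H) − d' = 0.6745 − 1.75 = -1.0755
false-alarm rate = Φ(-1.0755) = 0.1411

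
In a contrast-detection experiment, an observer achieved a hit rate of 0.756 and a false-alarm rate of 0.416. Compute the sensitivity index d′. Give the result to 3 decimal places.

d′ = 0.906

z(H) = z(0.756) = 0.6935
z(FA) = z(0.416) = -0.2121
d' = z(H) − z(FA) = 0.6935 − (-0.2121) = 0.9056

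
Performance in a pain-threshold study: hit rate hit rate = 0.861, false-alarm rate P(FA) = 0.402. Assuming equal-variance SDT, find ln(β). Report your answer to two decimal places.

ln β = -0.56

z(H) = z(0.861) = 1.085
z(FA) = z(0.402) = -0.248
ln β = −½·[z(H)² − z(FA)²] = −0.5 × (1.177 − 0.062) = -0.5575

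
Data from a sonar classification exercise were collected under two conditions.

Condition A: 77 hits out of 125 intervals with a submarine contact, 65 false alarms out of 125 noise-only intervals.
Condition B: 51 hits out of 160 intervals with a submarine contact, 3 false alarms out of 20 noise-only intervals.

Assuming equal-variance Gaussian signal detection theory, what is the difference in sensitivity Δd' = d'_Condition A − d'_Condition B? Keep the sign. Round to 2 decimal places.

Condition A: z(0.6160) = 0.295, z(0.5200) = 0.050, d' = 0.245
Condition B: z(0.3187) = -0.471, z(0.1500) = -1.036, d' = 0.565
Δd' = d'_Condition A − d'_Condition B = 0.245 − 0.565 = -0.320
Condition B has the higher sensitivity.

Δd' = -0.32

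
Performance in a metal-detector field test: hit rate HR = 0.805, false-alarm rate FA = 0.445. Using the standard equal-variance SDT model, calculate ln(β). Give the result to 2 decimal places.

ln β = -0.36

z(H) = 0.860
z(FA) = -0.138
ln β = −½·[z(H)² − z(FA)²] = −0.5 × (0.740 − 0.019) = -0.3605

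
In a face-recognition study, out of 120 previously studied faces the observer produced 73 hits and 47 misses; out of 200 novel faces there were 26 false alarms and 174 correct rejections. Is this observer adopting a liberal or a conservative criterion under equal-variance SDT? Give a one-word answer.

z(H) = 0.275, z(FA) = -1.126
c = −½·(z(H) + z(FA)) = 0.4255
c > 0 → conservative criterion (biased toward responding “no”).

conservative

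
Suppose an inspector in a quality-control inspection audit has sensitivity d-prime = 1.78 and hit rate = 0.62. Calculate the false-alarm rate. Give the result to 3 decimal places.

z(hit rate) = z(0.62) = 0.3055
z(FA) = z(H) − d' = 0.3055 − 1.78 = -1.4745
false-alarm rate = Φ(-1.4745) = 0.0702

false-alarm rate = 0.070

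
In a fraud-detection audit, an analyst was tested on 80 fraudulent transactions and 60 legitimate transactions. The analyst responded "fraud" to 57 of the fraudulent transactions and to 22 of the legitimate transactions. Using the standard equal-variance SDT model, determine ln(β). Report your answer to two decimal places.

H = 57/80 = 0.7125
FA = 22/60 = 0.3667
z(H) = 0.561
z(FA) = -0.341
ln β = −½·[z(H)² − z(FA)²] = −0.5 × (0.315 − 0.116) = -0.0995

ln β = -0.10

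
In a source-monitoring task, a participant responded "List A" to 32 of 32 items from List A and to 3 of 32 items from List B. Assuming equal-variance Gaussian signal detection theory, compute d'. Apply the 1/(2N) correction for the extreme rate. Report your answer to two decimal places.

The hit rate is 32/32 = 1, so apply the 1/(2N) correction: H → 1 − 1/(2·32) = 0.98438.
z(H) = z(0.98438) = 2.154
z(FA) = z(0.09375) = -1.318
d' = 2.154 − (-1.318) = 3.472

d' = 3.47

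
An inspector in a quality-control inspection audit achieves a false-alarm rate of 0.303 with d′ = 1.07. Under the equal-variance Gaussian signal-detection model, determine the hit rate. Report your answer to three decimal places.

hit rate = 0.710

z(false-alarm rate) = z(0.303) = -0.5158
z(H) = z(FA) + d' = -0.5158 + 1.07 = 0.5542
hit rate = Φ(0.5542) = 0.7103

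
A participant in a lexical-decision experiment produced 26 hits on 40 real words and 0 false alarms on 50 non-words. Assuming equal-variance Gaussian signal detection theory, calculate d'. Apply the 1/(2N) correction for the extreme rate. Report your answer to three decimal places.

The false-alarm rate is 0/50 = 0, so apply the 1/(2N) correction: FA → 1/(2·50) = 0.01000.
z(H) = z(0.65000) = 0.3853
z(FA) = z(0.01000) = -2.3263
d' = 0.3853 − (-2.3263) = 2.7116

d' = 2.712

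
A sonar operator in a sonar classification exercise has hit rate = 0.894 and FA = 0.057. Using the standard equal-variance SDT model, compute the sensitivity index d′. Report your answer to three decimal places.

d′ = 2.829

z(H) = 1.2481
z(FA) = -1.5805
d' = z(H) − z(FA) = 1.2481 − (-1.5805) = 2.8286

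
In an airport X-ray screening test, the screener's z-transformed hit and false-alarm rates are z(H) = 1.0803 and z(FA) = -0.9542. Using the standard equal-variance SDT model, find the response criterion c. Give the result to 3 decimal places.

c = −½·[z(H) + z(FA)] = −½·(1.0803 + (-0.9542)) = -0.06305

c = -0.063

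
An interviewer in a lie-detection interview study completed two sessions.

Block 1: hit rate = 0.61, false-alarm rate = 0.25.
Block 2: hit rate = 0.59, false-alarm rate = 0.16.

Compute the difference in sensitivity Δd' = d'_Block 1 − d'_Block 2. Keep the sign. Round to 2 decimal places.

Block 1: z(0.61) = 0.279, z(0.25) = -0.674, d' = 0.953
Block 2: z(0.59) = 0.228, z(0.16) = -0.994, d' = 1.222
Δd' = d'_Block 1 − d'_Block 2 = 0.953 − 1.222 = -0.269
Block 2 has the higher sensitivity.

Δd' = -0.27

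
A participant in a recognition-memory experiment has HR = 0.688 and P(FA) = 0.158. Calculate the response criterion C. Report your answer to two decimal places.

C = 0.26

Φ⁻¹(0.688) = 0.4902, Φ⁻¹(0.158) = -1.0027
c = −½·[z(H) + z(FA)] = −0.5 × (0.4902 + (-1.0027)) = 0.25625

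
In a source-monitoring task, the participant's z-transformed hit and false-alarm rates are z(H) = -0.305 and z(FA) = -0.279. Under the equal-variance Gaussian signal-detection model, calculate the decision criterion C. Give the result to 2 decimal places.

C = 0.29

c = −½·[z(H) + z(FA)] = −½·(-0.305 + (-0.279)) = 0.292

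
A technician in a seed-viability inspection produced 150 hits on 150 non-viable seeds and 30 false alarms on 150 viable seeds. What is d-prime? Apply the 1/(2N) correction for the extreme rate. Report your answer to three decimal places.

d-prime = 3.555

The hit rate is 150/150 = 1, so apply the 1/(2N) correction: H → 1 − 1/(2·150) = 0.99667.
z(H) = z(0.99667) = 2.7134
z(FA) = z(0.20000) = -0.8416
d' = 2.7134 − (-0.8416) = 3.5550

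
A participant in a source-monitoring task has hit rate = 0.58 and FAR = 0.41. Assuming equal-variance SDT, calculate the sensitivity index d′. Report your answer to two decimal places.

d′ = 0.43

z(0.58) = 0.202, z(0.41) = -0.228
d' = z(H) − z(FA) = 0.202 − (-0.228) = 0.430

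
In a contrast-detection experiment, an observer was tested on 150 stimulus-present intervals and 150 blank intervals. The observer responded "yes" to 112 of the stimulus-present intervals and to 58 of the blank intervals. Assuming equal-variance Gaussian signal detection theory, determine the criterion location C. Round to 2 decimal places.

C = -0.19

H = 112/150 = 0.7467
FA = 58/150 = 0.3867
z(H) = z(0.7467) = 0.6641
z(FA) = z(0.3867) = -0.2879
c = −½·[z(H) + z(FA)] = −0.5 × (0.6641 + (-0.2879)) = -0.1881
c < 0: the observer has a liberal response bias.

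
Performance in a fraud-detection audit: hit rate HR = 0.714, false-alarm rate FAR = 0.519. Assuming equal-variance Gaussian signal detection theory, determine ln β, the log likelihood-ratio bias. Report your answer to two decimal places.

Φ⁻¹(H) = 0.565
Φ⁻¹(FA) = 0.048
ln β = −½·[z(H)² − z(FA)²] = −0.5 × (0.319 − 0.002) = -0.1585

ln β = -0.16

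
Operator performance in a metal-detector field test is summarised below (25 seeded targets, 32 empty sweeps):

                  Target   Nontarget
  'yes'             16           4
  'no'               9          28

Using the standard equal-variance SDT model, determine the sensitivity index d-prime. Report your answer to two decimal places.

d-prime = 1.51

H = 16/25 = 0.6400
FA = 4/32 = 0.1250
z(H) = 0.358
z(FA) = -1.150
d' = z(H) − z(FA) = 0.358 − (-1.150) = 1.508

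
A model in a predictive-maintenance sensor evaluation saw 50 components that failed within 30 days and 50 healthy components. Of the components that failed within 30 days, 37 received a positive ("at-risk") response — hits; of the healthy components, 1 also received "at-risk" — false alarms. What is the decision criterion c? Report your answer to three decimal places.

H = 37/50 = 0.7400
FA = 1/50 = 0.0200
Φ⁻¹(H) = Φ⁻¹(0.7400) = 0.6433
Φ⁻¹(FA) = Φ⁻¹(0.0200) = -2.0537
c = −½·[z(H) + z(FA)] = −0.5 × (0.6433 + (-2.0537)) = 0.7052

c = 0.705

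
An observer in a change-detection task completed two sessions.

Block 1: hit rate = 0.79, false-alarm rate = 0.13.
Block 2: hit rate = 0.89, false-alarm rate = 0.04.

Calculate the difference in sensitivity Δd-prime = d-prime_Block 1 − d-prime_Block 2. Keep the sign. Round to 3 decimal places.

Δd-prime = -1.044

Block 1: z(0.79) = 0.8064, z(0.13) = -1.1264, d' = 1.9328
Block 2: z(0.89) = 1.2265, z(0.04) = -1.7507, d' = 2.9772
Δd' = d'_Block 1 − d'_Block 2 = 1.9328 − 2.9772 = -1.0444
Block 2 has the higher sensitivity.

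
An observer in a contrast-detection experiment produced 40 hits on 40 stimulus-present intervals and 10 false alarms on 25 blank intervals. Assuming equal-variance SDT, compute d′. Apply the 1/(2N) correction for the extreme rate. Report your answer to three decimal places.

The hit rate is 40/40 = 1, so apply the 1/(2N) correction: H → 1 − 1/(2·40) = 0.98750.
z(H) = z(0.98750) = 2.2414
z(FA) = z(0.40000) = -0.2533
d' = 2.2414 − (-0.2533) = 2.4947

d′ = 2.495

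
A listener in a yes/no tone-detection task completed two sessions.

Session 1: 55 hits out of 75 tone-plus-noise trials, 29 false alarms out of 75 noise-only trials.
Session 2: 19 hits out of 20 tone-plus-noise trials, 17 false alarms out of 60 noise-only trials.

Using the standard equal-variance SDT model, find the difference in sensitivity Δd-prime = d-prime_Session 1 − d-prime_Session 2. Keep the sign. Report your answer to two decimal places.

Δd-prime = -1.31

Session 1: z(0.7333) = 0.623, z(0.3867) = -0.288, d' = 0.911
Session 2: z(0.9500) = 1.645, z(0.2833) = -0.573, d' = 2.218
Δd' = d'_Session 1 − d'_Session 2 = 0.911 − 2.218 = -1.307
Session 2 has the higher sensitivity.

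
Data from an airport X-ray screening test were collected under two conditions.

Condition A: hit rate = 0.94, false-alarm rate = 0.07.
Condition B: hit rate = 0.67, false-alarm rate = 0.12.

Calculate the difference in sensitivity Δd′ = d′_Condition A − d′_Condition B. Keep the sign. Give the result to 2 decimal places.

Δd′ = 1.42

Condition A: z(0.94) = 1.555, z(0.07) = -1.476, d' = 3.031
Condition B: z(0.67) = 0.440, z(0.12) = -1.175, d' = 1.615
Δd' = d'_Condition A − d'_Condition B = 3.031 − 1.615 = 1.416
Condition A has the higher sensitivity.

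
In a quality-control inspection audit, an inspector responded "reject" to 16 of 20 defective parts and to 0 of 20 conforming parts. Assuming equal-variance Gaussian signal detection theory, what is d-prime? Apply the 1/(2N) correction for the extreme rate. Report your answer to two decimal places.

d-prime = 2.80

The false-alarm rate is 0/20 = 0, so apply the 1/(2N) correction: FA → 1/(2·20) = 0.02500.
z(H) = z(0.80000) = 0.842
z(FA) = z(0.02500) = -1.960
d' = 0.842 − (-1.960) = 2.802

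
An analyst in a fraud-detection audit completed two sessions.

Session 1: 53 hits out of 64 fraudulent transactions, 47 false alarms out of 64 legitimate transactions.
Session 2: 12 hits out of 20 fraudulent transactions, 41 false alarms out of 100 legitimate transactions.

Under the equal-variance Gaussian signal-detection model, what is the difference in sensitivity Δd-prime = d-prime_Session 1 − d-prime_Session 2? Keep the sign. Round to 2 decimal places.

Session 1: z(0.8281) = 0.947, z(0.7344) = 0.626, d' = 0.321
Session 2: z(0.6000) = 0.253, z(0.4100) = -0.228, d' = 0.481
Δd' = d'_Session 1 − d'_Session 2 = 0.321 − 0.481 = -0.160
Session 2 has the higher sensitivity.

Δd-prime = -0.16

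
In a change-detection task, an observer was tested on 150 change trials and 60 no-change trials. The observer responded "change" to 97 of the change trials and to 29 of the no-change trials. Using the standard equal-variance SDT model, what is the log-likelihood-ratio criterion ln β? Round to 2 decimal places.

ln β = -0.07

H = 97/150 = 0.6467
FA = 29/60 = 0.4833
z(H) = 0.376
z(FA) = -0.042
ln β = −½·[z(H)² − z(FA)²] = −0.5 × (0.141 − 0.002) = -0.0695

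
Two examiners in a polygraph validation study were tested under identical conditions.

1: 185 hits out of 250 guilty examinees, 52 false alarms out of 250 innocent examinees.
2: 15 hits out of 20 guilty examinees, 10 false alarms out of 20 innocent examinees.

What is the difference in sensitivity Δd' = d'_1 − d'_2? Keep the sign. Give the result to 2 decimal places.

Δd' = 0.78

1: z(0.7400) = 0.643, z(0.2080) = -0.813, d' = 1.456
2: z(0.7500) = 0.674, z(0.5000) = 0.000, d' = 0.674
Δd' = d'_1 − d'_2 = 1.456 − 0.674 = 0.782
1 has the higher sensitivity.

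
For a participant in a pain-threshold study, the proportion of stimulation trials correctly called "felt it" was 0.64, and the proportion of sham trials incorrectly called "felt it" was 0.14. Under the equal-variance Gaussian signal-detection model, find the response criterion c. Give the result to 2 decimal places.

z(H) = z(0.64) = 0.3585
z(FA) = z(0.14) = -1.0803
c = −½·[z(H) + z(FA)] = −0.5 × (0.3585 + (-1.0803)) = 0.3609
c > 0: the participant has a conservative response bias.

c = 0.36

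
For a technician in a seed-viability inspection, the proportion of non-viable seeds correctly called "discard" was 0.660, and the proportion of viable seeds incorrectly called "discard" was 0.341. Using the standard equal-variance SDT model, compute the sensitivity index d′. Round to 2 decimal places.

d′ = 0.82

Φ⁻¹(0.660) = 0.4125, Φ⁻¹(0.341) = -0.4097
d' = z(H) − z(FA) = 0.4125 − (-0.4097) = 0.8222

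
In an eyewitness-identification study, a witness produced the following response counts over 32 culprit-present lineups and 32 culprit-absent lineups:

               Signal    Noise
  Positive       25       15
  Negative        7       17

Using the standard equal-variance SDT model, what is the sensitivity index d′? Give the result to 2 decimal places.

H = 25/32 = 0.7812
FA = 15/32 = 0.4688
z(H) = 0.7763
z(FA) = -0.0783
d' = z(H) − z(FA) = 0.7763 − (-0.0783) = 0.8546

d′ = 0.85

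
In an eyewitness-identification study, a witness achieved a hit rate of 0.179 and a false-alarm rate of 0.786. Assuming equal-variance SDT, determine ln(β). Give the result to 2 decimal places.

ln β = -0.11

z(H) = -0.919
z(FA) = 0.793
ln β = −½·[z(H)² − z(FA)²] = −0.5 × (0.845 − 0.629) = -0.108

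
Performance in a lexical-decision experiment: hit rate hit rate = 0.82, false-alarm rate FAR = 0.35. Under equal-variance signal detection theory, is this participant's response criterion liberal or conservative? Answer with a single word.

liberal

z(H) = 0.915, z(FA) = -0.385
c = −½·(z(H) + z(FA)) = -0.265
c < 0 → liberal criterion (biased toward responding “yes”).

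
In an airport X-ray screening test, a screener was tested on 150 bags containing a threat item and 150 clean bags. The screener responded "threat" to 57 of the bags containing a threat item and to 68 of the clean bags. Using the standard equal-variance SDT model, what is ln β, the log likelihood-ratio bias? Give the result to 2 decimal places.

H = 57/150 = 0.3800
FA = 68/150 = 0.4533
z(H) = z(0.3800) = -0.305
z(FA) = z(0.4533) = -0.117
ln β = −½·[z(H)² − z(FA)²] = −0.5 × (0.093 − 0.014) = -0.0395

ln β = -0.04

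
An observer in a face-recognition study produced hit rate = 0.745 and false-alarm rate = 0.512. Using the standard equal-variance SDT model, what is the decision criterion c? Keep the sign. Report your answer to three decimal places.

c = -0.344

z(0.745) = 0.6588, z(0.512) = 0.0301
c = −½·[z(H) + z(FA)] = −0.5 × (0.6588 + 0.0301) = -0.34445
c < 0: the observer has a liberal response bias.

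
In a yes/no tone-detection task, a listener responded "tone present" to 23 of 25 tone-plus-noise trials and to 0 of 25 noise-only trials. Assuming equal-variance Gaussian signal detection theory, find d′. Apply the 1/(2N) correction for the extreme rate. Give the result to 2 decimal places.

d′ = 3.46

The false-alarm rate is 0/25 = 0, so apply the 1/(2N) correction: FA → 1/(2·25) = 0.02000.
z(H) = z(0.92000) = 1.405
z(FA) = z(0.02000) = -2.054
d' = 1.405 − (-2.054) = 3.459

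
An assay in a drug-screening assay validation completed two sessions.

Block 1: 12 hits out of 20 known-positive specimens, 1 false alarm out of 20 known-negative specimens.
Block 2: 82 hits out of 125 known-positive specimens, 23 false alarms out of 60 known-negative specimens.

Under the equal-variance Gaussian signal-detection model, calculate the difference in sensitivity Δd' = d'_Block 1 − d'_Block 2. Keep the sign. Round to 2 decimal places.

Block 1: z(0.6000) = 0.253, z(0.0500) = -1.645, d' = 1.898
Block 2: z(0.6560) = 0.402, z(0.3833) = -0.297, d' = 0.699
Δd' = d'_Block 1 − d'_Block 2 = 1.898 − 0.699 = 1.199
Block 1 has the higher sensitivity.

Δd' = 1.20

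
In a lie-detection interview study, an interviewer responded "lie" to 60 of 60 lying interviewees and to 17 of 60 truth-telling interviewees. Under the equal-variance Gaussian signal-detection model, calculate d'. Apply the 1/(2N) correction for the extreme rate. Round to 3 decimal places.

d' = 2.967

The hit rate is 60/60 = 1, so apply the 1/(2N) correction: H → 1 − 1/(2·60) = 0.99167.
z(H) = z(0.99167) = 2.3941
z(FA) = z(0.28333) = -0.5730
d' = 2.3941 − (-0.5730) = 2.9671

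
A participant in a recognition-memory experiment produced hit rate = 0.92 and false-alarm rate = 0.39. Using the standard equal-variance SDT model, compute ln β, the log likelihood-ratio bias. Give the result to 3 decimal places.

ln β = -0.948

Φ⁻¹(H) = Φ⁻¹(0.92) = 1.4051
Φ⁻¹(FA) = Φ⁻¹(0.39) = -0.2793
ln β = −½·[z(H)² − z(FA)²] = −0.5 × (1.9743 − 0.0780) = -0.94815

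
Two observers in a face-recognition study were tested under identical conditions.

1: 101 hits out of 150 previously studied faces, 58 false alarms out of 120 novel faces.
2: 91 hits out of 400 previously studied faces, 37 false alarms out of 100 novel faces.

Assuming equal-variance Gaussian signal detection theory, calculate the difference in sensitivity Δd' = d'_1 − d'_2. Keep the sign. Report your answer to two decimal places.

1: z(0.6733) = 0.449, z(0.4833) = -0.042, d' = 0.491
2: z(0.2275) = -0.747, z(0.3700) = -0.332, d' = -0.415
Δd' = d'_1 − d'_2 = 0.491 − (-0.415) = 0.906
1 has the higher sensitivity.

Δd' = 0.91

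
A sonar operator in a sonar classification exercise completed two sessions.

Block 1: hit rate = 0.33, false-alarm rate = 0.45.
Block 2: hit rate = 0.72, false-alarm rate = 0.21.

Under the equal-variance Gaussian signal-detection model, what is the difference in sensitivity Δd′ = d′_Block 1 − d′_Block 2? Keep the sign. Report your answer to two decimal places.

Δd′ = -1.70

Block 1: z(0.33) = -0.440, z(0.45) = -0.126, d' = -0.314
Block 2: z(0.72) = 0.583, z(0.21) = -0.806, d' = 1.389
Δd' = d'_Block 1 − d'_Block 2 = -0.314 − 1.389 = -1.703
Block 2 has the higher sensitivity.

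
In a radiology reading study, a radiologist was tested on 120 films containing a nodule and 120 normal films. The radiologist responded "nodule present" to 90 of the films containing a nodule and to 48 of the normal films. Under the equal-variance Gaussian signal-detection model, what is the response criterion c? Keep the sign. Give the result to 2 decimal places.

H = 90/120 = 0.7500
FA = 48/120 = 0.4000
z(0.7500) = 0.674, z(0.4000) = -0.253
c = −½·[z(H) + z(FA)] = −0.5 × (0.674 + (-0.253)) = -0.2105

c = -0.21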